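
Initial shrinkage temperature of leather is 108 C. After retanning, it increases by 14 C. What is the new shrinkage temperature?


122 C

New Ts = 108 + 14 = 122 C


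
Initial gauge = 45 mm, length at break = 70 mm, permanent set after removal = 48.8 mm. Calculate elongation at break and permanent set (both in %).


Elongation at break = 55.6%
Permanent set = 8.4%

Elongation at break = (70 - 45) / 45 x 100 = 55.6%
Permanent set = (48.8 - 45) / 45 x 100 = 8.4%


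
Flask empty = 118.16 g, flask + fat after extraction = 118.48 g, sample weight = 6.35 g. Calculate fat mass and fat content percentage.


Fat mass = 0.32 g
Fat content = 5.0%


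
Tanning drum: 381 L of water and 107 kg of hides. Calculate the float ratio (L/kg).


Float ratio = water / hide weight
Ratio = 381 / 107 = 3.6


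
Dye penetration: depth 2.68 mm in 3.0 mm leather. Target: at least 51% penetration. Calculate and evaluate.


Penetration = 2.68 / 3.0 x 100 = 89.3%
Target: 51%
Meets target: Yes


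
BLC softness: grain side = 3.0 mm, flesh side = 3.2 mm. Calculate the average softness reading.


Average = (3.0 + 3.2) / 2
Average = 3.10 mm


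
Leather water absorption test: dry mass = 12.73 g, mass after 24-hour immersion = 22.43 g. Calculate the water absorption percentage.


76.2%


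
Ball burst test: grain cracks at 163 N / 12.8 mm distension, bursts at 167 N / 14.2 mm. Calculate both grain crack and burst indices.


Crack index = 163 / 12.8 = 12.7 N/mm
Burst index = 167 / 14.2 = 11.8 N/mm


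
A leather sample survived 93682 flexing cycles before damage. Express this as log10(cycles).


log10(93682) = 4.97


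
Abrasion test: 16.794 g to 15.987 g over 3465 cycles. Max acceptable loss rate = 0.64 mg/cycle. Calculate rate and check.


Loss = 16.794 - 15.987 = 0.807 g
Rate = 0.807 g / 3465 cycles x 1000 = 0.233 mg/cycle
Max = 0.64 mg/cycle
Passes: Yes


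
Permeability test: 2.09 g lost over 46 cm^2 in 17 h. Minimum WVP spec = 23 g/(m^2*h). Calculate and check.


WVP = 26.73 g/(m^2*h)
Meets specification: Yes

WVP = 2.09 / (46 x 17) x 10000 = 26.73 g/(m^2*h)
Minimum: 23 g/(m^2*h)
Meets spec: Yes


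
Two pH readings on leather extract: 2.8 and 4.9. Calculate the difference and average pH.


Difference = 2.1
Average pH = 3.85

Difference = |2.8 - 4.9| = 2.1
Average = (2.8 + 4.9) / 2 = 3.85


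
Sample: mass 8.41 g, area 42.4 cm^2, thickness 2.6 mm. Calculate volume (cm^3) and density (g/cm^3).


Thickness in cm = 2.6 / 10 = 0.26 cm
Volume = 42.4 x 0.26 = 11.024 cm^3
Density = 8.41 / 11.024 = 0.763 g/cm^3


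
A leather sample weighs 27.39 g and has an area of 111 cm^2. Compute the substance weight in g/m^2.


2467.6 g/m^2


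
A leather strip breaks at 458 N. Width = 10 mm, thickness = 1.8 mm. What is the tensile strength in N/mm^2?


25.44 N/mm^2


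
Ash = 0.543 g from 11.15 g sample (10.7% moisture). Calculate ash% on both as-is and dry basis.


As-is ash = 4.87%
Dry-basis ash = 5.45%


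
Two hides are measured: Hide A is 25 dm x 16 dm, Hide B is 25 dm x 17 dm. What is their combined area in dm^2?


Hide A area = 25 x 16 = 400 dm^2
Hide B area = 25 x 17 = 425 dm^2
Total = 400 + 425 = 825 dm^2


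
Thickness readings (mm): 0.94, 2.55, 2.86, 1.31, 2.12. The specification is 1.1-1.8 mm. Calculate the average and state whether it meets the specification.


Sum = 9.78
Average = 9.78 / 5 = 1.96 mm
Specification range: 1.1 to 1.8 mm
Within spec: No


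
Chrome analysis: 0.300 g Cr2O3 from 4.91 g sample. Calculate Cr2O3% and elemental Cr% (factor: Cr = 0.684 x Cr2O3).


Cr2O3% = 0.300 / 4.91 x 100 = 6.11%
Cr% = 6.11 x 0.684 = 4.18%


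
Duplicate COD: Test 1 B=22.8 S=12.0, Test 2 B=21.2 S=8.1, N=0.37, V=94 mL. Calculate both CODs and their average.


COD1 = 340.1 mg/L
COD2 = 412.5 mg/L
Average = 376.3 mg/L

COD1 = (22.8 - 12.0) x 0.37 x 8000 / 94 = 340.1 mg/L
COD2 = (21.2 - 8.1) x 0.37 x 8000 / 94 = 412.5 mg/L
Average = (340.1 + 412.5) / 2 = 376.3 mg/L


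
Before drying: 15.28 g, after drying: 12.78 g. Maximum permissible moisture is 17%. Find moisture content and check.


Moisture content = 16.4%
Acceptable: Yes

MC = (15.28 - 12.78) / 15.28 x 100 = 16.4%
Maximum: 17%
Acceptable: Yes


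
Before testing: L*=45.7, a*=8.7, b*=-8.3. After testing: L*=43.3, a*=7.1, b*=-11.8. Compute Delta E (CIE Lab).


dL = 43.3 - 45.7 = -2.4
da = 7.1 - 8.7 = -1.6
db = -11.8 - (-8.3) = -3.5
dE = sqrt((-2.4)^2 + (-1.6)^2 + (-3.5)^2) = 4.54


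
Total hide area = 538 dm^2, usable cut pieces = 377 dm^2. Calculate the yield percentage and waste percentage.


Yield = 70.1%
Waste = 29.9%

Yield = 377 / 538 x 100 = 70.1%
Waste = 538 - 377 = 161 dm^2
Waste% = 100 - 70.1 = 29.9%


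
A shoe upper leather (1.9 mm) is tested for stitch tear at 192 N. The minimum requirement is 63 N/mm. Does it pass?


STS = 192 / 1.9 = 101.1 N/mm
Minimum required: 63 N/mm
Passes: Yes


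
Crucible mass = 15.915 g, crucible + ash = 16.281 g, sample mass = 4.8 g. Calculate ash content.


Ash mass = 0.366 g
Ash content = 7.63%

Ash mass = 16.281 - 15.915 = 0.366 g
Ash% = 0.366 / 4.8 x 100 = 7.63%


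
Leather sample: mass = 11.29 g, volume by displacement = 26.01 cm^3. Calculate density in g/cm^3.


0.434 g/cm^3

Density = mass / volume
Density = 11.29 / 26.01 = 0.434 g/cm^3


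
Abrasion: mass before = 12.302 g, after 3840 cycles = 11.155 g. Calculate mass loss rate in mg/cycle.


Mass loss = 12.302 - 11.155 = 1.147 g
Rate = 1.147 / 3840 x 1000 = 0.299 mg/cycle


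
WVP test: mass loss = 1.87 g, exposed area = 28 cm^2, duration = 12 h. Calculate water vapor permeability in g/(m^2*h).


WVP = mass_loss / (area x time) x 10000
WVP = 1.87 / (28 x 12) x 10000
WVP = 1.87 / 336 x 10000 = 55.65 g/(m^2*h)


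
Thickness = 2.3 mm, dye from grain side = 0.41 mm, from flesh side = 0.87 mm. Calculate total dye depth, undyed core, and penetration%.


Total dyed = 1.28 mm
Undyed core = 1.02 mm
Penetration = 55.7%


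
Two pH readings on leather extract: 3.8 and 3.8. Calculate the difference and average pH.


Difference = |3.8 - 3.8| = 0.0
Average = (3.8 + 3.8) / 2 = 3.80


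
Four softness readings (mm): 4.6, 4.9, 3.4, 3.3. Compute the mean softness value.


Sum = 4.6 + 4.9 + 3.4 + 3.3
Mean = 16.2 / 4 = 4.05 mm


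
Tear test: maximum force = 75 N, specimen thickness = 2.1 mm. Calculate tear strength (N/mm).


Tear strength = force / thickness
Tear = 75 / 2.1 = 35.7 N/mm


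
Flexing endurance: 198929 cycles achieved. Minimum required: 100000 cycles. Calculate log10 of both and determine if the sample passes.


Achieved: log10 = 5.30
Required: log10 = 5.00
Passes: Yes

log10(198929) = 5.30
log10(100000) = 5.00
Passes: Yes


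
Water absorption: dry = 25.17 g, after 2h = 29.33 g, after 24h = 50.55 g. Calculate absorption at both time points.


WA (2h) = (29.33 - 25.17) / 25.17 x 100 = 16.5%
WA (24h) = (50.55 - 25.17) / 25.17 x 100 = 100.8%


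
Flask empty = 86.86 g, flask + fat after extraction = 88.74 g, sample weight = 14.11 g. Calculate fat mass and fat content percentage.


Fat mass = 88.74 - 86.86 = 1.88 g
Fat% = 1.88 / 14.11 x 100 = 13.3%


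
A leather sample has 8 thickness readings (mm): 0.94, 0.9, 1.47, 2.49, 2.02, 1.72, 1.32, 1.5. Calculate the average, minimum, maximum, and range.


Sum = 12.36
Average = 12.36 / 8 = 1.55 mm
Minimum = 0.9 mm
Maximum = 2.49 mm
Range = 2.49 - 0.9 = 1.59 mm


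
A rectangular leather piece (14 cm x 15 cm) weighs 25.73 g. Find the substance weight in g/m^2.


Area = 14 x 15 = 210 cm^2
SW = 25.73 / 210 x 10000 = 1225.2 g/m^2


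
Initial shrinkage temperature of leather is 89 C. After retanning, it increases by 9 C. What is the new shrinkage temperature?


98 C

New Ts = 89 + 9 = 98 C


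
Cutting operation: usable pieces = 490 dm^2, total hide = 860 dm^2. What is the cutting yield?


57.0%

Yield = usable / total x 100
Yield = 490 / 860 x 100 = 57.0%


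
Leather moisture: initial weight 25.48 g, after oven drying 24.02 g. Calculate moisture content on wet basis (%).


5.7%


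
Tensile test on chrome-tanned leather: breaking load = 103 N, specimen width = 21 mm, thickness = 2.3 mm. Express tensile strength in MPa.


Cross-section = 21 x 2.3 = 48.3 mm^2
TS = 103 / 48.3 = 2.13 MPa
(1 N/mm^2 = 1 MPa)


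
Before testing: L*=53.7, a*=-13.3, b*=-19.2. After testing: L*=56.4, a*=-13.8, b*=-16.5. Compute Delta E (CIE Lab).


Delta E = 3.85

dL = 56.4 - 53.7 = 2.7
da = -13.8 - (-13.3) = -0.5
db = -16.5 - (-19.2) = 2.7
dE = sqrt((2.7)^2 + (-0.5)^2 + (2.7)^2) = 3.85


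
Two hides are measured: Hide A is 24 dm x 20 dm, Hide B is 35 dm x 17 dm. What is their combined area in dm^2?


1075 dm^2

Hide A area = 24 x 20 = 480 dm^2
Hide B area = 35 x 17 = 595 dm^2
Total = 480 + 595 = 1075 dm^2


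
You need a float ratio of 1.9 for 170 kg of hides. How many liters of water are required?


Water = hide weight x target ratio
Water = 170 x 1.9 = 323.0 L


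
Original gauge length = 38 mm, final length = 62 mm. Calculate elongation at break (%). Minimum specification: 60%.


Extension = 62 - 38 = 24 mm
Elongation = 24 / 38 x 100 = 63.2%
Minimum required: 60%
Meets specification: Yes


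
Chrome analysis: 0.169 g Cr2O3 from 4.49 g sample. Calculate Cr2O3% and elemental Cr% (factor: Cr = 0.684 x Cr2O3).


Cr2O3 = 3.76%
Cr = 2.57%


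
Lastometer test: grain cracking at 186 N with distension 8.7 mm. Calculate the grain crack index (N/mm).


Grain crack index = force / distension
Index = 186 / 8.7 = 21.4 N/mm


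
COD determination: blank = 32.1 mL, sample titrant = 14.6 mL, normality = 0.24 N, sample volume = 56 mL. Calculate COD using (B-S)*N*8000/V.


COD = (32.1 - 14.6) x 0.24 x 8000 / 56
COD = 17.5 x 0.24 x 8000 / 56
COD = 600.0 mg/L


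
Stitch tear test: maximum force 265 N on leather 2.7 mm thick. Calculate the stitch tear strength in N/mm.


Stitch tear strength = force / thickness
STS = 265 / 2.7 = 98.1 N/mm


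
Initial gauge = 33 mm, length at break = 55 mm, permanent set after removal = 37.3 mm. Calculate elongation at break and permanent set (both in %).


Elongation at break = (55 - 33) / 33 x 100 = 66.7%
Permanent set = (37.3 - 33) / 33 x 100 = 13.0%


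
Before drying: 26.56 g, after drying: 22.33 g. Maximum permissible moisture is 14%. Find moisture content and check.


MC = (26.56 - 22.33) / 26.56 x 100 = 15.9%
Maximum: 14%
Acceptable: No


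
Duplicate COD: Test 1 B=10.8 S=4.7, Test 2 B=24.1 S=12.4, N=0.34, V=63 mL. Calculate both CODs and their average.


COD1 = (10.8 - 4.7) x 0.34 x 8000 / 63 = 263.4 mg/L
COD2 = (24.1 - 12.4) x 0.34 x 8000 / 63 = 505.1 mg/L
Average = (263.4 + 505.1) / 2 = 384.3 mg/L


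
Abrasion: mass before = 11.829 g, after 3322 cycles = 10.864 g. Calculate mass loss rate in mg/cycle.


Mass loss = 11.829 - 10.864 = 0.965 g
Rate = 0.965 / 3322 x 1000 = 0.290 mg/cycle


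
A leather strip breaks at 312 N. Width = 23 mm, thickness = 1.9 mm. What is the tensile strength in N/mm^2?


7.14 N/mm^2

Cross-sectional area = 23 x 1.9 = 43.7 mm^2
Tensile strength = 312 / 43.7 = 7.14 N/mm^2


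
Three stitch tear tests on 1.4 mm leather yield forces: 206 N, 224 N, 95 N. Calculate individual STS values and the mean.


STS1 = 147.1 N/mm
STS2 = 160.0 N/mm
STS3 = 67.9 N/mm
Mean = 125.0 N/mm

STS1 = 206 / 1.4 = 147.1 N/mm
STS2 = 224 / 1.4 = 160.0 N/mm
STS3 = 95 / 1.4 = 67.9 N/mm
Mean = (147.1 + 160.0 + 67.9) / 3 = 125.0 N/mm


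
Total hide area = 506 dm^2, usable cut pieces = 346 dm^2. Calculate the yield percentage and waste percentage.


Yield = 68.4%
Waste = 31.6%

Yield = 346 / 506 x 100 = 68.4%
Waste = 506 - 346 = 160 dm^2
Waste% = 100 - 68.4 = 31.6%


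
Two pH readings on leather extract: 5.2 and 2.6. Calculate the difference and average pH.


Difference = |5.2 - 2.6| = 2.6
Average = (5.2 + 2.6) / 2 = 3.90


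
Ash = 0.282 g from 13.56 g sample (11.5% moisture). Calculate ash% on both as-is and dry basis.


As-is ash = 2.08%
Dry-basis ash = 2.35%


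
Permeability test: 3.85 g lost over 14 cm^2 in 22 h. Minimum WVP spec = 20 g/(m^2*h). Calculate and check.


WVP = 125.00 g/(m^2*h)
Meets specification: Yes

WVP = 3.85 / (14 x 22) x 10000 = 125.00 g/(m^2*h)
Minimum: 20 g/(m^2*h)
Meets spec: Yes


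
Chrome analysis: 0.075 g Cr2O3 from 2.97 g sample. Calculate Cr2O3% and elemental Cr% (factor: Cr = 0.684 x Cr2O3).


Cr2O3% = 0.075 / 2.97 x 100 = 2.53%
Cr% = 2.53 x 0.684 = 1.73%


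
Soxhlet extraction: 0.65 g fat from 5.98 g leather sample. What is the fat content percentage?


Fat content = 0.65 / 5.98 x 100
Fat = 10.9%


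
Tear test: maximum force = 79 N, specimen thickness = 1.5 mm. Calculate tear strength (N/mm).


Tear strength = force / thickness
Tear = 79 / 1.5 = 52.7 N/mm


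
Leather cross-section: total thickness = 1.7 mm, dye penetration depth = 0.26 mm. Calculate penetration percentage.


Penetration% = 0.26 / 1.7 x 100
Penetration = 15.3%


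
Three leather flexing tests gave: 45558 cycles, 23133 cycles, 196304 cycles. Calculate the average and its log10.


Average = (45558 + 23133 + 196304) / 3 = 88332 cycles
log10(88332) = 4.95


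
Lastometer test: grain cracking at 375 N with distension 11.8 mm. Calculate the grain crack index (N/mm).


31.8 N/mm


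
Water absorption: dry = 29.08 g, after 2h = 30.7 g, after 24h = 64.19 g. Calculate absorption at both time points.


2h absorption = 5.6%
24h absorption = 120.7%


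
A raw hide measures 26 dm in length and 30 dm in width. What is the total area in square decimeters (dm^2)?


780 dm^2


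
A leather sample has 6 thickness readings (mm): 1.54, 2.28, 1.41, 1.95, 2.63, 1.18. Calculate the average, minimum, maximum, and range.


Average = 1.83 mm
Min = 1.18 mm
Max = 2.63 mm
Range = 1.45 mm


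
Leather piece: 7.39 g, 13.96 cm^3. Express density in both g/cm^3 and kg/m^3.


0.529 g/cm^3
529 kg/m^3


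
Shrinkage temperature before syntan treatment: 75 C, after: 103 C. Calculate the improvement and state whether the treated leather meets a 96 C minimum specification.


Improvement = 103 - 75 = 28 C
Spec check: 103 C >= 96 C? Yes


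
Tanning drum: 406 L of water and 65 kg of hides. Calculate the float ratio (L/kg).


Float ratio = water / hide weight
Ratio = 406 / 65 = 6.2


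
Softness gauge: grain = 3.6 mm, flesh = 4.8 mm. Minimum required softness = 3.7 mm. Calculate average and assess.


Average = (3.6 + 4.8) / 2 = 4.20 mm
Minimum = 3.7 mm
Meets requirement: Yes


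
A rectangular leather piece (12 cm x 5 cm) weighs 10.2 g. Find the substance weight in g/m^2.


Area = 12 x 5 = 60 cm^2
SW = 10.2 / 60 x 10000 = 1700.0 g/m^2


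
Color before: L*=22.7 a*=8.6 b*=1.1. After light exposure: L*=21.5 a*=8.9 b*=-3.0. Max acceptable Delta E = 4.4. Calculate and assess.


Delta E = 4.28
Passes: Yes


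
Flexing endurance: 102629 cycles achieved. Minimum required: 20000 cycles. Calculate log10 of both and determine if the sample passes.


Achieved: log10 = 5.01
Required: log10 = 4.30
Passes: Yes

log10(102629) = 5.01
log10(20000) = 4.30
Passes: Yes


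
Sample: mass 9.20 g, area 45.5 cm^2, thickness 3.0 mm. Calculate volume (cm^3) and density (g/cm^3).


Volume = 13.650 cm^3
Density = 0.674 g/cm^3

Thickness in cm = 3.0 / 10 = 0.30 cm
Volume = 45.5 x 0.30 = 13.650 cm^3
Density = 9.20 / 13.650 = 0.674 g/cm^3


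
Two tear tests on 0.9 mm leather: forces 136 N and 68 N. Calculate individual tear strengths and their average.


Tear 1 = 151.1 N/mm
Tear 2 = 75.6 N/mm
Average = 113.4 N/mm

Tear 1 = 136 / 0.9 = 151.1 N/mm
Tear 2 = 68 / 0.9 = 75.6 N/mm
Average = (151.1 + 75.6) / 2 = 113.4 N/mm


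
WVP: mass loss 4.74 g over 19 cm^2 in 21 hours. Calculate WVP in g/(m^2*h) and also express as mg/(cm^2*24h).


WVP = 118.80 g/(m^2*h)
Daily rate = 285.11 mg/(cm^2*24h)


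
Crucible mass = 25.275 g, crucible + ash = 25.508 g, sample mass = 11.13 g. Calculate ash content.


Ash mass = 0.233 g
Ash content = 2.09%


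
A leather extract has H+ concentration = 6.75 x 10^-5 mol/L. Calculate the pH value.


pH = -log10[H+]
pH = -log10(6.75 x 10^-5) = 4.17


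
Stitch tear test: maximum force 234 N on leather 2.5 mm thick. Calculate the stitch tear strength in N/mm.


Stitch tear strength = force / thickness
STS = 234 / 2.5 = 93.6 N/mm


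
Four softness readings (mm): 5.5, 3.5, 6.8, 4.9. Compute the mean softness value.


5.18 mm

Sum = 5.5 + 3.5 + 6.8 + 4.9
Mean = 20.7 / 4 = 5.18 mm


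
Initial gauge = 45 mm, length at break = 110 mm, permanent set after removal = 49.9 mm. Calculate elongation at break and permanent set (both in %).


Elongation at break = 144.4%
Permanent set = 10.9%

Elongation at break = (110 - 45) / 45 x 100 = 144.4%
Permanent set = (49.9 - 45) / 45 x 100 = 10.9%


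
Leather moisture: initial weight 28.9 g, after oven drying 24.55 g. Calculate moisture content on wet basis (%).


Moisture = 28.9 - 24.55 = 4.35 g
MC = 4.35 / 28.9 x 100 = 15.1%


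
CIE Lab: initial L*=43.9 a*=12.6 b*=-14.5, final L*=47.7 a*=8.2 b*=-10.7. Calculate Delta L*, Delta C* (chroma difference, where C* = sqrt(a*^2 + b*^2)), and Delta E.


Delta L* = 47.7 - 43.9 = 3.8
C1* = sqrt((12.6)^2 + (-14.5)^2) = 19.210
C2* = sqrt((8.2)^2 + (-10.7)^2) = 13.481
Delta C* = 13.481 - 19.210 = -5.73
Delta E = sqrt((3.8)^2 + (-4.4)^2 + (3.8)^2) = 6.95


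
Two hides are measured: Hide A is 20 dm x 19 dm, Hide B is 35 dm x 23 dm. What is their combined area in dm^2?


Hide A area = 20 x 19 = 380 dm^2
Hide B area = 35 x 23 = 805 dm^2
Total = 380 + 805 = 1185 dm^2


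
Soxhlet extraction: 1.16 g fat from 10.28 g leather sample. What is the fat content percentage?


11.3%

Fat content = 1.16 / 10.28 x 100
Fat = 11.3%


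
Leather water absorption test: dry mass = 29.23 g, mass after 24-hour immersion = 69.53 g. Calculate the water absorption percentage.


Water absorbed = 69.53 - 29.23 = 40.30 g
WA% = 40.30 / 29.23 x 100 = 137.9%


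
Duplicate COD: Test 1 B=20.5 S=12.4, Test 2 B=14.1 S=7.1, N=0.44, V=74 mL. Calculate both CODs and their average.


COD1 = (20.5 - 12.4) x 0.44 x 8000 / 74 = 385.3 mg/L
COD2 = (14.1 - 7.1) x 0.44 x 8000 / 74 = 333.0 mg/L
Average = (385.3 + 333.0) / 2 = 359.2 mg/L


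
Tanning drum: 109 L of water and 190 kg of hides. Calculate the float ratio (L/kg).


Float ratio = water / hide weight
Ratio = 109 / 190 = 0.6


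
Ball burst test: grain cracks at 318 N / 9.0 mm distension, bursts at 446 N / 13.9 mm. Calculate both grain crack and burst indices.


Crack index = 318 / 9.0 = 35.3 N/mm
Burst index = 446 / 13.9 = 32.1 N/mm


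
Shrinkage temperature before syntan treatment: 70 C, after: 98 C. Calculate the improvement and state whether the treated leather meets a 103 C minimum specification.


Improvement = 28 C
Meets 103 C spec: No

Improvement = 98 - 70 = 28 C
Spec check: 98 C >= 103 C? No


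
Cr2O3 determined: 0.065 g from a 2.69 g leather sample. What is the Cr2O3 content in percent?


Cr2O3% = 0.065 / 2.69 x 100
Cr2O3% = 2.42%


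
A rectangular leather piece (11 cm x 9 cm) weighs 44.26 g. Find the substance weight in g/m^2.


Area = 11 x 9 = 99 cm^2
SW = 44.26 / 99 x 10000 = 4470.7 g/m^2


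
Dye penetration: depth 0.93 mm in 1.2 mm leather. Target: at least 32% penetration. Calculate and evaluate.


Penetration = 77.5%
Meets target: Yes

Penetration = 0.93 / 1.2 x 100 = 77.5%
Target: 32%
Meets target: Yes


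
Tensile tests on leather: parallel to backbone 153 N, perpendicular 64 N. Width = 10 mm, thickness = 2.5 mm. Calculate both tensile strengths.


Parallel = 6.12 N/mm^2
Perpendicular = 2.56 N/mm^2


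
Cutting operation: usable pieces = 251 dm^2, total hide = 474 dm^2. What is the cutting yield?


53.0%

Yield = usable / total x 100
Yield = 251 / 474 x 100 = 53.0%


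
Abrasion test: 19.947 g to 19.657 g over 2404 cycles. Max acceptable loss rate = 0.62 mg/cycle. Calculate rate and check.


Loss = 19.947 - 19.657 = 0.290 g
Rate = 0.290 g / 2404 cycles x 1000 = 0.121 mg/cycle
Max = 0.62 mg/cycle
Passes: Yes


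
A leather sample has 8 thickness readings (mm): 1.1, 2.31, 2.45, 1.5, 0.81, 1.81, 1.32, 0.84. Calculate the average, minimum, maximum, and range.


Average = 1.52 mm
Min = 0.81 mm
Max = 2.45 mm
Range = 1.64 mm


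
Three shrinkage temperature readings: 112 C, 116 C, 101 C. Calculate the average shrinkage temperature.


109.7 C

Average = (112 + 116 + 101) / 3
Average = 329 / 3 = 109.7 C


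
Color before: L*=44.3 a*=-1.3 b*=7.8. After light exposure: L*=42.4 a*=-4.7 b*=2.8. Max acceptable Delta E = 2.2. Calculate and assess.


Delta E = 6.34
Passes: No

dL = -1.9, da = -3.4, db = -5.0
dE = sqrt((-1.9)^2 + (-3.4)^2 + (-5.0)^2) = 6.34
Max = 2.2
Passes: No


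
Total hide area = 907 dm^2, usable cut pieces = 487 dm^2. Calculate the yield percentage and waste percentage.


Yield = 53.7%
Waste = 46.3%

Yield = 487 / 907 x 100 = 53.7%
Waste = 907 - 487 = 420 dm^2
Waste% = 100 - 53.7 = 46.3%


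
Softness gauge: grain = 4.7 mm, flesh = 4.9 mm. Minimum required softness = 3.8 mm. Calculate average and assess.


Average softness = 4.80 mm
Meets requirement: Yes

Average = (4.7 + 4.9) / 2 = 4.80 mm
Minimum = 3.8 mm
Meets requirement: Yes


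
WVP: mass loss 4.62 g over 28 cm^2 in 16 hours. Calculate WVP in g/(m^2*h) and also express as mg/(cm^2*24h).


WVP = 4.62 / (28 x 16) x 10000 = 103.13 g/(m^2*h)
Mass loss in mg = 4.62 x 1000 = 4620 mg
Per cm^2 per 24h in mg: 4620 x 24 / (28 x 16) = 110880 / 448 = 247.50 mg/(cm^2*24h)


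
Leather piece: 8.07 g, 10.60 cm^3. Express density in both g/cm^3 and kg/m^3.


0.761 g/cm^3
761 kg/m^3


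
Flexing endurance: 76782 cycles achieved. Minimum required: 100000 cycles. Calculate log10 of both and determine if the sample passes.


Achieved: log10 = 4.89
Required: log10 = 5.00
Passes: No


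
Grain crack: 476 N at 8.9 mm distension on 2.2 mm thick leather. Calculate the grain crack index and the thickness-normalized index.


Crack index = 53.5 N/mm
Normalized index = 24.3 N/mm per mm

Crack index = 476 / 8.9 = 53.5 N/mm
Normalized = 53.5 / 2.2 = 24.3 N/mm per mm


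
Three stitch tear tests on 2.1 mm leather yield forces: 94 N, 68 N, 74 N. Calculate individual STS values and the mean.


STS1 = 44.8 N/mm
STS2 = 32.4 N/mm
STS3 = 35.2 N/mm
Mean = 37.5 N/mm

STS1 = 94 / 2.1 = 44.8 N/mm
STS2 = 68 / 2.1 = 32.4 N/mm
STS3 = 74 / 2.1 = 35.2 N/mm
Mean = (44.8 + 32.4 + 35.2) / 3 = 37.5 N/mm


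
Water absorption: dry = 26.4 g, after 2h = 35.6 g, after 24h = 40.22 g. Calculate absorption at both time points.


WA (2h) = (35.6 - 26.4) / 26.4 x 100 = 34.8%
WA (24h) = (40.22 - 26.4) / 26.4 x 100 = 52.3%


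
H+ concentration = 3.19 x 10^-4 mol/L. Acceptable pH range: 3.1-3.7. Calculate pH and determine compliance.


pH = -log10(3.19 x 10^-4) = 3.50
Range: 3.1 to 3.7
Compliant: Yes


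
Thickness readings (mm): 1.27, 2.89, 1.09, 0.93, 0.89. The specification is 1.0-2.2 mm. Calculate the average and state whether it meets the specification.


Sum = 7.07
Average = 7.07 / 5 = 1.41 mm
Specification range: 1.0 to 2.2 mm
Within spec: Yes


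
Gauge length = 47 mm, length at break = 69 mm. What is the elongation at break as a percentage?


46.8%

Extension = 69 - 47 = 22 mm
Elongation = 22 / 47 x 100 = 46.8%


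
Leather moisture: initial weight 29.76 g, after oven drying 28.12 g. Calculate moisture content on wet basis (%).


Moisture = 29.76 - 28.12 = 1.64 g
MC = 1.64 / 29.76 x 100 = 5.5%


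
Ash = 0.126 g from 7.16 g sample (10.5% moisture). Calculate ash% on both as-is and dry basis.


As-is ash% = 0.126 / 7.16 x 100 = 1.76%
Dry mass = 7.16 x (100 - 10.5) / 100 = 6.4082 g
Dry-basis ash% = 0.126 / 6.4082 x 100 = 1.97%


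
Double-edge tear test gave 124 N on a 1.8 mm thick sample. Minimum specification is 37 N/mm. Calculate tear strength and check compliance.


Tear strength = 68.9 N/mm
Compliant: Yes


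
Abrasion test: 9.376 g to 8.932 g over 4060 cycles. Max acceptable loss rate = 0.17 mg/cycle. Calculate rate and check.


Rate = 0.109 mg/cycle
Passes: Yes


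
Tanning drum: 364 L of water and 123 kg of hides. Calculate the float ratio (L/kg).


3.0

Float ratio = water / hide weight
Ratio = 364 / 123 = 3.0


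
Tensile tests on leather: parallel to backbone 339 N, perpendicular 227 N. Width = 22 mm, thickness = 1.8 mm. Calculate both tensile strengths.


Parallel = 8.56 N/mm^2
Perpendicular = 5.73 N/mm^2


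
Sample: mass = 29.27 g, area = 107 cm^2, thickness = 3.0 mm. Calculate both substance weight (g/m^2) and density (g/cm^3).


Substance weight = 2735.5 g/m^2
Density = 0.912 g/cm^3

SW = 29.27 / 107 x 10000 = 2735.5 g/m^2
Volume = 107 x 3.0 / 10 = 32.10 cm^3
Density = 29.27 / 32.10 = 0.912 g/cm^3


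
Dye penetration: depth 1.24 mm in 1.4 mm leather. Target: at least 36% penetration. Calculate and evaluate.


Penetration = 1.24 / 1.4 x 100 = 88.6%
Target: 36%
Meets target: Yes


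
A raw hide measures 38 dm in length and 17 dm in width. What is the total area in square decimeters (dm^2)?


646 dm^2

Area = length x width
Area = 38 x 17 = 646 dm^2


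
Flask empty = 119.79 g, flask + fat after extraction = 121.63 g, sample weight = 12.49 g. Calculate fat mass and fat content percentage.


Fat mass = 1.84 g
Fat content = 14.7%

Fat mass = 121.63 - 119.79 = 1.84 g
Fat% = 1.84 / 12.49 x 100 = 14.7%


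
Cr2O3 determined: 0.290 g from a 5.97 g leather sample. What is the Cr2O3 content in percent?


Cr2O3% = 0.290 / 5.97 x 100
Cr2O3% = 4.86%


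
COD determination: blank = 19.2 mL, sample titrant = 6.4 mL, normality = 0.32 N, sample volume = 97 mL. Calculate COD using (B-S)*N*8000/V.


337.8 mg/L

COD = (19.2 - 6.4) x 0.32 x 8000 / 97
COD = 12.8 x 0.32 x 8000 / 97
COD = 337.8 mg/L


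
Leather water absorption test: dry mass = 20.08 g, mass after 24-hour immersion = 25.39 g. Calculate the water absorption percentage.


26.4%

Water absorbed = 25.39 - 20.08 = 5.31 g
WA% = 5.31 / 20.08 x 100 = 26.4%


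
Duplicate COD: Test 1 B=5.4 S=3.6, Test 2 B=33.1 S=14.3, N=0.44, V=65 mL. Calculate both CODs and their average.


COD1 = 97.5 mg/L
COD2 = 1018.1 mg/L
Average = 557.8 mg/L


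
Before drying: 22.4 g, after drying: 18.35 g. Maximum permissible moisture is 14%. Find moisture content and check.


MC = (22.4 - 18.35) / 22.4 x 100 = 18.1%
Maximum: 14%
Acceptable: No


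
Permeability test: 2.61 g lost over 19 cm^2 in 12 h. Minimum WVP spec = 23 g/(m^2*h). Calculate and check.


WVP = 2.61 / (19 x 12) x 10000 = 114.47 g/(m^2*h)
Minimum: 23 g/(m^2*h)
Meets spec: Yes


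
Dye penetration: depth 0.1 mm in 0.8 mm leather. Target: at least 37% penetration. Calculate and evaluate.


Penetration = 0.1 / 0.8 x 100 = 12.5%
Target: 37%
Meets target: No


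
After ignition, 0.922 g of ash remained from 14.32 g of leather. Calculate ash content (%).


6.44%

Ash% = 0.922 / 14.32 x 100
Ash% = 6.44%


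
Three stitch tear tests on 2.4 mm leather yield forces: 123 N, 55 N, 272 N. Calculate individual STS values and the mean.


STS1 = 51.3 N/mm
STS2 = 22.9 N/mm
STS3 = 113.3 N/mm
Mean = 62.5 N/mm

STS1 = 123 / 2.4 = 51.3 N/mm
STS2 = 55 / 2.4 = 22.9 N/mm
STS3 = 272 / 2.4 = 113.3 N/mm
Mean = (51.3 + 22.9 + 113.3) / 3 = 62.5 N/mm


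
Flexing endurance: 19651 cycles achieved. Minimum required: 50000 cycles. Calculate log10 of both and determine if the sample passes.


log10(19651) = 4.29
log10(50000) = 4.70
Passes: No


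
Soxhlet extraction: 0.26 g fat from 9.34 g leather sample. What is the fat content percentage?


Fat content = 0.26 / 9.34 x 100
Fat = 2.8%


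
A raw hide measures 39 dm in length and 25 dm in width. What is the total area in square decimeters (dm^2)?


Area = length x width
Area = 39 x 25 = 975 dm^2


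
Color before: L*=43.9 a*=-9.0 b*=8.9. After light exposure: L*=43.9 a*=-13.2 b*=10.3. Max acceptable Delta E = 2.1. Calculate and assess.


Delta E = 4.43
Passes: No

dL = 0.0, da = -4.2, db = 1.4
dE = sqrt((0.0)^2 + (-4.2)^2 + (1.4)^2) = 4.43
Max = 2.1
Passes: No


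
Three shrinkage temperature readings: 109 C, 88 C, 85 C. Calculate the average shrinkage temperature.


Average = (109 + 88 + 85) / 3
Average = 282 / 3 = 94.0 C


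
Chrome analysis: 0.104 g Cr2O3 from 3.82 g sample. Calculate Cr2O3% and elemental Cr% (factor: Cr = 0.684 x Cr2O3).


Cr2O3 = 2.72%
Cr = 1.86%

Cr2O3% = 0.104 / 3.82 x 100 = 2.72%
Cr% = 2.72 x 0.684 = 1.86%


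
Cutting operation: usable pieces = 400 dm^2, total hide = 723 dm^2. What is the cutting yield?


55.3%

Yield = usable / total x 100
Yield = 400 / 723 x 100 = 55.3%


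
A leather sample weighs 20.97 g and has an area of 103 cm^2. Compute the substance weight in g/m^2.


Substance weight = mass / area x 10000
SW = 20.97 / 103 x 10000
SW = 2035.9 g/m^2


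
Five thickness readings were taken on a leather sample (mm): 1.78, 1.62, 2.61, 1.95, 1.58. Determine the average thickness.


1.91 mm

Sum = 1.78 + 1.62 + 2.61 + 1.95 + 1.58 = 9.54
Average = 9.54 / 5 = 1.91 mm


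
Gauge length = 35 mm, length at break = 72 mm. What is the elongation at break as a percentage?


Extension = 72 - 35 = 37 mm
Elongation = 37 / 35 x 100 = 105.7%


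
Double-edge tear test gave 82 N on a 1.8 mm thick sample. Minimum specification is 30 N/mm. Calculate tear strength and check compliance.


Tear strength = 45.6 N/mm
Compliant: Yes


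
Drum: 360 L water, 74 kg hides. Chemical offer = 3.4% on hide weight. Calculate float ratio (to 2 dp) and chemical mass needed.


Float ratio = 360 / 74 = 4.86
Chemical = 74 x 3.4 / 100 = 2.516 kg


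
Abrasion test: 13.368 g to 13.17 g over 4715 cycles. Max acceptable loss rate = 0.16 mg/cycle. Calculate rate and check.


Rate = 0.042 mg/cycle
Passes: Yes

Loss = 13.368 - 13.17 = 0.198 g
Rate = 0.198 g / 4715 cycles x 1000 = 0.042 mg/cycle
Max = 0.16 mg/cycle
Passes: Yes


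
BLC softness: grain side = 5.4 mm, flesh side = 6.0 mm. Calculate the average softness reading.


5.70 mm


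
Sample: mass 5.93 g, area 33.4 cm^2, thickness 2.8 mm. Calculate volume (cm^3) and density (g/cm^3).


Volume = 9.352 cm^3
Density = 0.634 g/cm^3

Thickness in cm = 2.8 / 10 = 0.28 cm
Volume = 33.4 x 0.28 = 9.352 cm^3
Density = 5.93 / 9.352 = 0.634 g/cm^3


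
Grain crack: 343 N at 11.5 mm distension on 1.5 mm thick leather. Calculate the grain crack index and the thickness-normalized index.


Crack index = 343 / 11.5 = 29.8 N/mm
Normalized = 29.8 / 1.5 = 19.9 N/mm per mm


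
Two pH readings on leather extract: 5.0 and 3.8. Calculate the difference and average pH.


Difference = |5.0 - 3.8| = 1.2
Average = (5.0 + 3.8) / 2 = 4.40


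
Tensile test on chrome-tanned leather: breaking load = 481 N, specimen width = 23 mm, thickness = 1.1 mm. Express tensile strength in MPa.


19.01 MPa


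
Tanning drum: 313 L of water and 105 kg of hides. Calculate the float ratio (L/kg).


3.0


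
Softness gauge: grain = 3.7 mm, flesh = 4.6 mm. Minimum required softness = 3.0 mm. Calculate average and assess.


Average = (3.7 + 4.6) / 2 = 4.15 mm
Minimum = 3.0 mm
Meets requirement: Yes


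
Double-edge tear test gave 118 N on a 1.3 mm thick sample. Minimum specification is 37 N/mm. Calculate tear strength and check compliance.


Tear strength = 118 / 1.3 = 90.8 N/mm
Required minimum = 37 N/mm
Compliant: Yes


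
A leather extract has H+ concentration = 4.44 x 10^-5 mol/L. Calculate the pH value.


pH = 4.35


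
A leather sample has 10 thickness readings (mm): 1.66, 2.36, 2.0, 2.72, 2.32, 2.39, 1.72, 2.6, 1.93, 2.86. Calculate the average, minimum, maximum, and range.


Average = 2.26 mm
Min = 1.66 mm
Max = 2.86 mm
Range = 1.20 mm


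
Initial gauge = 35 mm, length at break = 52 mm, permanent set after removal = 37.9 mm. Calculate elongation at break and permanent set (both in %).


Elongation at break = (52 - 35) / 35 x 100 = 48.6%
Permanent set = (37.9 - 35) / 35 x 100 = 8.3%


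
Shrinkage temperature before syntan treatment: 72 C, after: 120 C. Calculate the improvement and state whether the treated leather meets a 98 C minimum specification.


Improvement = 48 C
Meets 98 C spec: Yes


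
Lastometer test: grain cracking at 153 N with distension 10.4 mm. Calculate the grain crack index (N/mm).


14.7 N/mm

Grain crack index = force / distension
Index = 153 / 10.4 = 14.7 N/mm


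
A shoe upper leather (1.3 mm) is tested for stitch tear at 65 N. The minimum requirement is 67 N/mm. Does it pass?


STS = 65 / 1.3 = 50.0 N/mm
Minimum required: 67 N/mm
Passes: No


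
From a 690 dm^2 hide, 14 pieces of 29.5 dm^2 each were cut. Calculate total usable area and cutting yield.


Total usable = 14 x 29.5 = 413.0 dm^2
Yield = 413.0 / 690 x 100 = 59.9%


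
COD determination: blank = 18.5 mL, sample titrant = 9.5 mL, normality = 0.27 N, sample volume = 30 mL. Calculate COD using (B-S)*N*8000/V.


COD = (18.5 - 9.5) x 0.27 x 8000 / 30
COD = 9.0 x 0.27 x 8000 / 30
COD = 648.0 mg/L


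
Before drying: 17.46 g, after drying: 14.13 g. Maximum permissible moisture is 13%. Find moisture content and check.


Moisture content = 19.1%
Acceptable: No


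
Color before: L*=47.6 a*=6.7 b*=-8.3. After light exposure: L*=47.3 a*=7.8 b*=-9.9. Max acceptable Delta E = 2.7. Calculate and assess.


dL = -0.3, da = 1.1, db = -1.6
dE = sqrt((-0.3)^2 + (1.1)^2 + (-1.6)^2) = 1.96
Max = 2.7
Passes: Yes


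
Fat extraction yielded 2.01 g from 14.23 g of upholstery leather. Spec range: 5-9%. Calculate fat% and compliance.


Fat content = 14.1%
Compliant: No

Fat% = 2.01 / 14.23 x 100 = 14.1%
Spec range: 5-9%
Compliant: No


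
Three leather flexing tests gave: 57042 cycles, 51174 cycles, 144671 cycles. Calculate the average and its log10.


Average = 84296 cycles
log10 = 4.93

Average = (57042 + 51174 + 144671) / 3 = 84296 cycles
log10(84296) = 4.93


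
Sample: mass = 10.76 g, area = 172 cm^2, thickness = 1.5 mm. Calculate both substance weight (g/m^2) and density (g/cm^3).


SW = 10.76 / 172 x 10000 = 625.6 g/m^2
Volume = 172 x 1.5 / 10 = 25.80 cm^3
Density = 10.76 / 25.80 = 0.417 g/cm^3


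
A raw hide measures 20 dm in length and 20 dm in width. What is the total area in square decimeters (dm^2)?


400 dm^2

Area = length x width
Area = 20 x 20 = 400 dm^2


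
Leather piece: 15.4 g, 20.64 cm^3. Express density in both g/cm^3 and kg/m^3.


0.746 g/cm^3
746 kg/m^3

Density = 15.4 / 20.64 = 0.746 g/cm^3
Convert: 0.746 x 1000 = 746 kg/m^3


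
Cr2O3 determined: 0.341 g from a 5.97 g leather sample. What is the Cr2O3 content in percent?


5.71%


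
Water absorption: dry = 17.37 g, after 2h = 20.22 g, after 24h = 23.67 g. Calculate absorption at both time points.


2h absorption = 16.4%
24h absorption = 36.3%

WA (2h) = (20.22 - 17.37) / 17.37 x 100 = 16.4%
WA (24h) = (23.67 - 17.37) / 17.37 x 100 = 36.3%


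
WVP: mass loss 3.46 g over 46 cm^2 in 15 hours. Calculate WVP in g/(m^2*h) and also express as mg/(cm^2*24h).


WVP = 50.14 g/(m^2*h)
Daily rate = 120.35 mg/(cm^2*24h)

WVP = 3.46 / (46 x 15) x 10000 = 50.14 g/(m^2*h)
Mass loss in mg = 3.46 x 1000 = 3460 mg
Per cm^2 per 24h in mg: 3460 x 24 / (46 x 15) = 83040 / 690 = 120.35 mg/(cm^2*24h)


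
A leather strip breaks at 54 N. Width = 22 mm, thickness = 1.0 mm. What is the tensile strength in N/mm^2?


2.45 N/mm^2

Cross-sectional area = 22 x 1.0 = 22.0 mm^2
Tensile strength = 54 / 22.0 = 2.45 N/mm^2


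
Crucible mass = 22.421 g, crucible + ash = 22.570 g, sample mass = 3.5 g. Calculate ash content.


Ash mass = 22.570 - 22.421 = 0.149 g
Ash% = 0.149 / 3.5 x 100 = 4.26%


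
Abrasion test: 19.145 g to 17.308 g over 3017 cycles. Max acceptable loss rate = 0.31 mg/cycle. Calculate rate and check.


Loss = 19.145 - 17.308 = 1.837 g
Rate = 1.837 g / 3017 cycles x 1000 = 0.609 mg/cycle
Max = 0.31 mg/cycle
Passes: No


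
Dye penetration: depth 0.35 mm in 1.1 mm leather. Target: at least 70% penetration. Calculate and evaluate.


Penetration = 31.8%
Meets target: No


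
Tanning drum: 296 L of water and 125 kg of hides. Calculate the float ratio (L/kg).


Float ratio = water / hide weight
Ratio = 296 / 125 = 2.4


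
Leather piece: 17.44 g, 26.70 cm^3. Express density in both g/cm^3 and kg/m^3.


Density = 17.44 / 26.70 = 0.653 g/cm^3
Convert: 0.653 x 1000 = 653 kg/m^3


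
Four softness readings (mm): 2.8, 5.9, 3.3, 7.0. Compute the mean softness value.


Sum = 2.8 + 5.9 + 3.3 + 7.0
Mean = 19.0 / 4 = 4.75 mm


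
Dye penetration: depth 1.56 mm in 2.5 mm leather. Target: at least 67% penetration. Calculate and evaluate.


Penetration = 1.56 / 2.5 x 100 = 62.4%
Target: 67%
Meets target: No


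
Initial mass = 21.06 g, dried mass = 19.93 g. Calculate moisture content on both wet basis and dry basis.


Wet basis = 5.4%
Dry basis = 5.7%


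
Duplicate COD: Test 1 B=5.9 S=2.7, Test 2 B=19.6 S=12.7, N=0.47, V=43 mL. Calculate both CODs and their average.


COD1 = (5.9 - 2.7) x 0.47 x 8000 / 43 = 279.8 mg/L
COD2 = (19.6 - 12.7) x 0.47 x 8000 / 43 = 603.3 mg/L
Average = (279.8 + 603.3) / 2 = 441.6 mg/L


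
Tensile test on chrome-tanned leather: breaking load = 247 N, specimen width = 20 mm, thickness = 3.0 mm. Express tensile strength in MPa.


4.12 MPa


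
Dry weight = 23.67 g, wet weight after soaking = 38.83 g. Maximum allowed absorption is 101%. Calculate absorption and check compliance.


Absorption = 64.0%
Compliant: Yes


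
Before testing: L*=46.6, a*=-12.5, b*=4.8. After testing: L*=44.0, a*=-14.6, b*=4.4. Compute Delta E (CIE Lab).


dL = 44.0 - 46.6 = -2.6
da = -14.6 - (-12.5) = -2.1
db = 4.4 - 4.8 = -0.4
dE = sqrt((-2.6)^2 + (-2.1)^2 + (-0.4)^2) = 3.37


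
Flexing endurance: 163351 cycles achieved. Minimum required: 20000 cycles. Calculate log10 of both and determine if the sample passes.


Achieved: log10 = 5.21
Required: log10 = 4.30
Passes: Yes


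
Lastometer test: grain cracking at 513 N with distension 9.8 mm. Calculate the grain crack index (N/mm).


52.3 N/mm

Grain crack index = force / distension
Index = 513 / 9.8 = 52.3 N/mm


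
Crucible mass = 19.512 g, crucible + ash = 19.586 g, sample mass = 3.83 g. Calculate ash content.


Ash mass = 0.074 g
Ash content = 1.93%

Ash mass = 19.586 - 19.512 = 0.074 g
Ash% = 0.074 / 3.83 x 100 = 1.93%


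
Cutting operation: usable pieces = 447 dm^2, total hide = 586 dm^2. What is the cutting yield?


76.3%

Yield = usable / total x 100
Yield = 447 / 586 x 100 = 76.3%


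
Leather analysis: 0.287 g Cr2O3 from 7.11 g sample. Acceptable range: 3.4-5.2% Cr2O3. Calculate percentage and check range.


Cr2O3% = 0.287 / 7.11 x 100 = 4.04%
Acceptable range: 3.4 to 5.2%
Within range: Yes


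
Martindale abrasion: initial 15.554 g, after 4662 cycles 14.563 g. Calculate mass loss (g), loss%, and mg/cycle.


Mass loss = 0.991 g
Loss = 6.37%
Rate = 0.213 mg/cycle

Loss = 15.554 - 14.563 = 0.991 g
Loss% = 0.991 / 15.554 x 100 = 6.37%
Rate = 0.991 / 4662 x 1000 = 0.213 mg/cycle


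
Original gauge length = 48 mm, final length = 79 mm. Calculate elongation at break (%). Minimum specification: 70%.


Extension = 79 - 48 = 31 mm
Elongation = 31 / 48 x 100 = 64.6%
Minimum required: 70%
Meets specification: No


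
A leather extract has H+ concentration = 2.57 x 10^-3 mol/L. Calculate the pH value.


pH = -log10[H+]
pH = -log10(2.57 x 10^-3) = 2.59


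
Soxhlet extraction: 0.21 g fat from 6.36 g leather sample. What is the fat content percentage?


3.3%

Fat content = 0.21 / 6.36 x 100
Fat = 3.3%
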